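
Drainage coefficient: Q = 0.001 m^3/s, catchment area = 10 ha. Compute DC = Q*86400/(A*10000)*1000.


DC = Q * 86400 / (A * 10000) * 1000
DC = 0.001 * 86400 / (10 * 10000) * 1000
DC = 86400.0000 / 100000

0.8640 mm/day


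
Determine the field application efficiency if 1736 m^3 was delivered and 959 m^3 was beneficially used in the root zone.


Ea = V_root / V_field * 100 = 959 / 1736 * 100 = 55.2419%

55.2419 %


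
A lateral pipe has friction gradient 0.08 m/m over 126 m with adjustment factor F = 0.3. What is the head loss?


hf = J * L * F = 0.08 * 126 * 0.3 = 3.0240 m

3.0240 m


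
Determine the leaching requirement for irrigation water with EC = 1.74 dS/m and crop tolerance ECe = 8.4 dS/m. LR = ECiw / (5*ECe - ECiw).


LR = ECiw / (5*ECe - ECiw)
LR = 1.74 / (5*8.4 - 1.74)
LR = 1.74 / 40.2600

0.0432


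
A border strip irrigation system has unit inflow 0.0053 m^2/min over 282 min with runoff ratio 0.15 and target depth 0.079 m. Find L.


L = q*t/((1+r)*Z)
L = 0.0053*282/((1+0.15)*0.079)
L = 1.4946/0.09085

16.4513 m


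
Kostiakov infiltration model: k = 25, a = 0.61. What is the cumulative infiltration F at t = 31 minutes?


F = k * t^a = 25 * 31^0.61
F = 25 * 8.123265

203.0816 mm


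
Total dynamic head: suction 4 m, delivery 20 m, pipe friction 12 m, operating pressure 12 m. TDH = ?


TDH = Hs + Hd + hf + Hp = 4 + 20 + 12 + 12 = 48

48 m


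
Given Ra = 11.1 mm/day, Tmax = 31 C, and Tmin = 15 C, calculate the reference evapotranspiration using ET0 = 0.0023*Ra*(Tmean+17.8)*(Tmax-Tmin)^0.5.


Tmean = (Tmax + Tmin)/2 = (31 + 15)/2 = 23.0
ET0 = 0.0023 * 11.1 * (23.0 + 17.8) * sqrt(31 - 15)
ET0 = 0.0023 * 11.1 * 40.8 * 4.000000

4.1665 mm/day


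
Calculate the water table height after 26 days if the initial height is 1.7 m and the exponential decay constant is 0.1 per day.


m = m0 * exp(-k*t)
m = 1.7 * exp(-0.1 * 26)
m = 1.7 * exp(-2.6000)

0.1263 m


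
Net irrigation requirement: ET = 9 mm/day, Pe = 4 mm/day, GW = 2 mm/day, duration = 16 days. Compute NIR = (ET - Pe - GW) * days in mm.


Daily deficit = ET - Pe - GW = 9 - 4 - 2 = 3 mm/day
NIR = 3 * 16 = 48 mm

48.0000 mm


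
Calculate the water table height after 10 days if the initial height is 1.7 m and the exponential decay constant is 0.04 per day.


m = m0 * exp(-k*t)
m = 1.7 * exp(-0.04 * 10)
m = 1.7 * exp(-0.4000)

1.1395 m


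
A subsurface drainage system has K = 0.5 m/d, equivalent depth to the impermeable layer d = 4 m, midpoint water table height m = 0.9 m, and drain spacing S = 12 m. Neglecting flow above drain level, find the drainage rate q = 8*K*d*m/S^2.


q = 8*K*d*m/S^2
q = 8*0.5*4*0.9/12^2
q = 14.4000 / 144

0.1000 m/d


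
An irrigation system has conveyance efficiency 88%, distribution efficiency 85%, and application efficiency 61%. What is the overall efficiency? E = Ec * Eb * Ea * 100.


Ec = 0.88, Eb = 0.85, Ea = 0.61
E = 0.88 * 0.85 * 0.61 * 100 = 45.6280%

45.6280 %


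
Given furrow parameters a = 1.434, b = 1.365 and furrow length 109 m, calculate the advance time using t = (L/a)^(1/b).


t = (L/a)^(1/b)
t = (109/1.434)^(1/1.365)
t = 76.011158^(1/1.365)

23.8744 min


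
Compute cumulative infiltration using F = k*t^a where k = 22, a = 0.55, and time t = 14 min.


F = k * t^a = 22 * 14^0.55
F = 22 * 4.269435

93.9276 mm


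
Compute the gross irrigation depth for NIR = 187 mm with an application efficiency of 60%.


Ea = 60% = 0.6
GID = NIR / Ea = 187 / 0.6 = 311.6667 mm

311.6667 mm


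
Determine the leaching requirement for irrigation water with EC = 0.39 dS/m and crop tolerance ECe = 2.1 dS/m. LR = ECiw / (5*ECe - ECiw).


LR = ECiw / (5*ECe - ECiw)
LR = 0.39 / (5*2.1 - 0.39)
LR = 0.39 / 10.1100

0.0386


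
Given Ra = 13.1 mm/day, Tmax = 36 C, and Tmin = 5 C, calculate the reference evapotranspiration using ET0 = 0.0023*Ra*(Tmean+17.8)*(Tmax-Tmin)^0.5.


Tmean = (Tmax + Tmin)/2 = (36 + 5)/2 = 20.5
ET0 = 0.0023 * 13.1 * (20.5 + 17.8) * sqrt(36 - 5)
ET0 = 0.0023 * 13.1 * 38.3 * 5.567764

6.4251 mm/day


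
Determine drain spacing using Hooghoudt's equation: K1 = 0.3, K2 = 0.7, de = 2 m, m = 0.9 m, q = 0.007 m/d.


S^2 = 8*K2*de*m/q + 4*K1*m^2/q
S^2 = 8*0.7*2*0.9/0.007 + 4*0.3*0.9^2/0.007
S = sqrt(1578.8571)

39.7348 m


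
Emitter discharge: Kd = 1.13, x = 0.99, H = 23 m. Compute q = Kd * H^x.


q = Kd * H^x = 1.13 * 23^0.99 = 1.13 * 22.290025

25.1877 L/h


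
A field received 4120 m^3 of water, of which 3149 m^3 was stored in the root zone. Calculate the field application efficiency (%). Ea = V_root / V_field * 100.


Ea = V_root / V_field * 100 = 3149 / 4120 * 100 = 76.4320%

76.4320 %


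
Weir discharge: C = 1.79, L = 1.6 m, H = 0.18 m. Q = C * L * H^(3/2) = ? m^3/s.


Q = C * L * H^(3/2) = 1.79 * 1.6 * 0.18^1.5 = 1.79 * 1.6 * 0.076368

0.2187 m^3/s


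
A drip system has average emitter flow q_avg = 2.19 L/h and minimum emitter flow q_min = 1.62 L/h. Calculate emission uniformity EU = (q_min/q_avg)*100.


EU = (q_min/q_avg)*100 = (1.62/2.19)*100 = 73.9726%

73.9726 %


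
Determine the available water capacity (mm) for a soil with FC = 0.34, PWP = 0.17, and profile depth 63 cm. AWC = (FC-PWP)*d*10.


AWC = (FC - PWP) * d * 10
AWC = (0.34 - 0.17) * 63 * 10
AWC = 0.1700 * 63 * 10

107.1000 mm


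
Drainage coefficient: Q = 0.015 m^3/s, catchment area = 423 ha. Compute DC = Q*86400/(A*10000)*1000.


DC = Q * 86400 / (A * 10000) * 1000
DC = 0.015 * 86400 / (423 * 10000) * 1000
DC = 1296000.0000 / 4230000

0.3064 mm/day


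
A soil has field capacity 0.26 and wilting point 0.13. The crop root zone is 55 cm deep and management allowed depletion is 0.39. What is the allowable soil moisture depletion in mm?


SMD = (FC - PWP) * d * MAD * 10
SMD = (0.26 - 0.13) * 55 * 0.39 * 10
SMD = 0.1300 * 55 * 0.39 * 10

27.8850 mm


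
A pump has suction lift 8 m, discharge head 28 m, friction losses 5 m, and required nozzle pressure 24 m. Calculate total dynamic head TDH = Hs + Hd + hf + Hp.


TDH = Hs + Hd + hf + Hp = 8 + 28 + 5 + 24 = 65

65 m


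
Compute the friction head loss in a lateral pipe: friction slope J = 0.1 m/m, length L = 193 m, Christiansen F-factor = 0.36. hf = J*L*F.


hf = J * L * F = 0.1 * 193 * 0.36 = 6.9480 m

6.9480 m


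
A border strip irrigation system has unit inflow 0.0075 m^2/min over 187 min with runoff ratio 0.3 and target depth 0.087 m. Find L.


L = q*t/((1+r)*Z)
L = 0.0075*187/((1+0.3)*0.087)
L = 1.4025/0.1131

12.4005 m


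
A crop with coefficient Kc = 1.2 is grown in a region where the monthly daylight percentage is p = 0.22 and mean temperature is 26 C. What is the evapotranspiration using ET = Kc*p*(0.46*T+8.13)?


ET = Kc * p * (0.46*T + 8.13)
ET = 1.2 * 0.22 * (0.46*26 + 8.13)
ET = 1.2 * 0.22 * 20.0900

5.3038 mm/day


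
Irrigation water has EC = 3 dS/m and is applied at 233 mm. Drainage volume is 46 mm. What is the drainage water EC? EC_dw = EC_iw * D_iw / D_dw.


EC_dw = EC_iw * D_iw / D_dw
EC_dw = 3 * 233 / 46
EC_dw = 699 / 46

15.1957 dS/m


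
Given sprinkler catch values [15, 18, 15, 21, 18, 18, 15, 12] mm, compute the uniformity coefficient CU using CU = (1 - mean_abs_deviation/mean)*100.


mean = 16.500000 mm
MAD = 2.250000 mm
CU = (1 - 2.250000/16.500000)*100

86.3636 %


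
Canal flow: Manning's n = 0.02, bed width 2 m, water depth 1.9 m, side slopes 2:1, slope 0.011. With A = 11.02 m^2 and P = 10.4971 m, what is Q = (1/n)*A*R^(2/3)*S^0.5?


R = A/P = 11.02/10.4971 = 1.049814
Q = (1/0.02) * 11.02 * 1.049814^(2/3) * 0.011^0.5

59.6929 m^3/s


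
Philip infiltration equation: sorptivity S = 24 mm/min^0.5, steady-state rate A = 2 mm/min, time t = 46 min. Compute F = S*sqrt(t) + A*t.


F = S*sqrt(t) + A*t
F = 24*sqrt(46) + 2*46
F = 24*6.782330 + 92

254.7759 mm


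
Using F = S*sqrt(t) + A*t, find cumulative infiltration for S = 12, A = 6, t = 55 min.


F = S*sqrt(t) + A*t
F = 12*sqrt(55) + 6*55
F = 12*7.416198 + 330

418.9944 mm


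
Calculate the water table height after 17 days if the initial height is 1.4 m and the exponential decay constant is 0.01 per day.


m = m0 * exp(-k*t)
m = 1.4 * exp(-0.01 * 17)
m = 1.4 * exp(-0.1700)

1.1811 m


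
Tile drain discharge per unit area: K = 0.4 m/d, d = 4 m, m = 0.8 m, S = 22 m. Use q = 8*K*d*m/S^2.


q = 8*K*d*m/S^2
q = 8*0.4*4*0.8/22^2
q = 10.2400 / 484

0.0212 m/d


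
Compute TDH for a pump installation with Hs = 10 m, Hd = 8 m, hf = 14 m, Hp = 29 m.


TDH = Hs + Hd + hf + Hp = 10 + 8 + 14 + 29 = 61

61 m


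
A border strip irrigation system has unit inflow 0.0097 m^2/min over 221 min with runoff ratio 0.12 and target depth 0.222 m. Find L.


L = q*t/((1+r)*Z)
L = 0.0097*221/((1+0.12)*0.222)
L = 2.1437/0.24864

8.6217 m


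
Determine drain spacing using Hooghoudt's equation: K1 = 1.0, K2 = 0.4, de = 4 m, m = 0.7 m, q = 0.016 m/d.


S^2 = 8*K2*de*m/q + 4*K1*m^2/q
S^2 = 8*0.4*4*0.7/0.016 + 4*1.0*0.7^2/0.016
S = sqrt(682.5000)

26.1247 m


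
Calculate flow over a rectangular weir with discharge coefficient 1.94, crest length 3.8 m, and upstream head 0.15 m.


Q = C * L * H^(3/2) = 1.94 * 3.8 * 0.15^1.5 = 1.94 * 3.8 * 0.058095

0.4283 m^3/s


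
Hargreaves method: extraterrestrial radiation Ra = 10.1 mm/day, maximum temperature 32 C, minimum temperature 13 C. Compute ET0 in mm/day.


Tmean = (Tmax + Tmin)/2 = (32 + 13)/2 = 22.5
ET0 = 0.0023 * 10.1 * (22.5 + 17.8) * sqrt(32 - 13)
ET0 = 0.0023 * 10.1 * 40.3 * 4.358899

4.0807 mm/day


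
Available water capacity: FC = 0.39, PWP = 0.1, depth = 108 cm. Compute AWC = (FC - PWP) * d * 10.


AWC = (FC - PWP) * d * 10
AWC = (0.39 - 0.1) * 108 * 10
AWC = 0.2900 * 108 * 10

313.2000 mm


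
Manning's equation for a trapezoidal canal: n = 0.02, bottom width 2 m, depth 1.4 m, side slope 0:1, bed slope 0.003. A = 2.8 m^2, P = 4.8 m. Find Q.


R = A/P = 2.8/4.8 = 0.583333
Q = (1/0.02) * 2.8 * 0.583333^(2/3) * 0.003^0.5

5.3534 m^3/s


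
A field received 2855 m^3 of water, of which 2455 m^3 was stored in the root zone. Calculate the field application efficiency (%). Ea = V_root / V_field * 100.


Ea = V_root / V_field * 100 = 2455 / 2855 * 100 = 85.9895%

85.9895 %


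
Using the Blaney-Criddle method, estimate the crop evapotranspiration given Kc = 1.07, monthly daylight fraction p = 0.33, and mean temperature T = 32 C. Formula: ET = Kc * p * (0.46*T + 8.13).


ET = Kc * p * (0.46*T + 8.13)
ET = 1.07 * 0.33 * (0.46*32 + 8.13)
ET = 1.07 * 0.33 * 22.8500

8.0683 mm/day


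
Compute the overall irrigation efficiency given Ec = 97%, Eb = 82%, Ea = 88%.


Ec = 0.97, Eb = 0.82, Ea = 0.88
E = 0.97 * 0.82 * 0.88 * 100 = 69.9952%

69.9952 %


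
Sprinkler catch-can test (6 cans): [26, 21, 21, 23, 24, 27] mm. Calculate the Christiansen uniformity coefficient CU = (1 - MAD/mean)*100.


mean = 23.666667 mm
MAD = 2.000000 mm
CU = (1 - 2.000000/23.666667)*100

91.5493 %


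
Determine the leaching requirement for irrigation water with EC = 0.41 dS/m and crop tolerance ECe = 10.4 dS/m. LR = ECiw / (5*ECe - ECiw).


LR = ECiw / (5*ECe - ECiw)
LR = 0.41 / (5*10.4 - 0.41)
LR = 0.41 / 51.5900

0.0079


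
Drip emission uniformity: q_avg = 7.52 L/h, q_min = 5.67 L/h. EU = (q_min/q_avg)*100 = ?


EU = (q_min/q_avg)*100 = (5.67/7.52)*100 = 75.3989%

75.3989 %


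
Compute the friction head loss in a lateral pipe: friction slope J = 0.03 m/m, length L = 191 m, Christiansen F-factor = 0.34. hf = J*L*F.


hf = J * L * F = 0.03 * 191 * 0.34 = 1.9482 m

1.9482 m


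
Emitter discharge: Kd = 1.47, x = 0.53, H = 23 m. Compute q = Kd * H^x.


q = Kd * H^x = 1.47 * 23^0.53 = 1.47 * 5.268849

7.7452 L/h


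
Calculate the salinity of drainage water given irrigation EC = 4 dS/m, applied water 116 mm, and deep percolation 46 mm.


EC_dw = EC_iw * D_iw / D_dw
EC_dw = 4 * 116 / 46
EC_dw = 464 / 46

10.0870 dS/m


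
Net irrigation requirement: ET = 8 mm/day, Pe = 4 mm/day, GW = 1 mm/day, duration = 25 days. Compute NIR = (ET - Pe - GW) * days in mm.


Daily deficit = ET - Pe - GW = 8 - 4 - 1 = 3 mm/day
NIR = 3 * 25 = 75 mm

75.0000 mm


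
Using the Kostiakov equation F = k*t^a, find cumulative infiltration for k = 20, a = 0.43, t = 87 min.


F = k * t^a = 20 * 87^0.43
F = 20 * 6.823281

136.4656 mm


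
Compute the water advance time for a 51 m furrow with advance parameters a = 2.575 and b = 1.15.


t = (L/a)^(1/b)
t = (51/2.575)^(1/1.15)
t = 19.805825^(1/1.15)

13.4167 min


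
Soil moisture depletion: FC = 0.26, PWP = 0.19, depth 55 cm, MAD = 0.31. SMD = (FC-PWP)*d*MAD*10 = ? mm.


SMD = (FC - PWP) * d * MAD * 10
SMD = (0.26 - 0.19) * 55 * 0.31 * 10
SMD = 0.0700 * 55 * 0.31 * 10

11.9350 mm


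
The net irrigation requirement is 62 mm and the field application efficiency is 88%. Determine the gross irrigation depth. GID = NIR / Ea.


Ea = 88% = 0.88
GID = NIR / Ea = 62 / 0.88 = 70.4545 mm

70.4545 mm


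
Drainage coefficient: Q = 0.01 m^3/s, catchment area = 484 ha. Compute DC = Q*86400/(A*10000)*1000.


DC = Q * 86400 / (A * 10000) * 1000
DC = 0.01 * 86400 / (484 * 10000) * 1000
DC = 864000.0000 / 4840000

0.1785 mm/day


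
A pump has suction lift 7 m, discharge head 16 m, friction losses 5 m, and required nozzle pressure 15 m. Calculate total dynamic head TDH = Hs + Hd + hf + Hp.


TDH = Hs + Hd + hf + Hp = 7 + 16 + 5 + 15 = 43

43 m


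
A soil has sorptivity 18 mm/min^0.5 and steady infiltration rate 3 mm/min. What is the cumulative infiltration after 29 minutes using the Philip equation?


F = S*sqrt(t) + A*t
F = 18*sqrt(29) + 3*29
F = 18*5.385165 + 87

183.9330 mm


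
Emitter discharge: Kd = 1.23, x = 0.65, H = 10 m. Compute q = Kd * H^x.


q = Kd * H^x = 1.23 * 10^0.65 = 1.23 * 4.466836

5.4942 L/h


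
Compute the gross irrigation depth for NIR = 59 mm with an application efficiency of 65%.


Ea = 65% = 0.65
GID = NIR / Ea = 59 / 0.65 = 90.7692 mm

90.7692 mm


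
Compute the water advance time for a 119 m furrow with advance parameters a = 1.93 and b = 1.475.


t = (L/a)^(1/b)
t = (119/1.93)^(1/1.475)
t = 61.658031^(1/1.475)

16.3513 min


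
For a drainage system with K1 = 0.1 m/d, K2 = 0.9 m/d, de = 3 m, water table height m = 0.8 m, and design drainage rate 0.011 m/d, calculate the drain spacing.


S^2 = 8*K2*de*m/q + 4*K1*m^2/q
S^2 = 8*0.9*3*0.8/0.011 + 4*0.1*0.8^2/0.011
S = sqrt(1594.1818)

39.9272 m


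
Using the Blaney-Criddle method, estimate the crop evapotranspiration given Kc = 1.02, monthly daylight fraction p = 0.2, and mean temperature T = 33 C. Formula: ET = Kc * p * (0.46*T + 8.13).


ET = Kc * p * (0.46*T + 8.13)
ET = 1.02 * 0.2 * (0.46*33 + 8.13)
ET = 1.02 * 0.2 * 23.3100

4.7552 mm/day


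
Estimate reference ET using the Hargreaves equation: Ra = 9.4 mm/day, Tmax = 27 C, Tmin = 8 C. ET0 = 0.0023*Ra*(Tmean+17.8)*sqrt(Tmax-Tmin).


Tmean = (Tmax + Tmin)/2 = (27 + 8)/2 = 17.5
ET0 = 0.0023 * 9.4 * (17.5 + 17.8) * sqrt(27 - 8)
ET0 = 0.0023 * 9.4 * 35.3 * 4.358899

3.3267 mm/day


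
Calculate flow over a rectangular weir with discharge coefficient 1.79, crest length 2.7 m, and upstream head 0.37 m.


Q = C * L * H^(3/2) = 1.79 * 2.7 * 0.37^1.5 = 1.79 * 2.7 * 0.225062

1.0877 m^3/s


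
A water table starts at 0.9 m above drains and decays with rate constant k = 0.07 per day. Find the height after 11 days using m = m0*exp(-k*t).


m = m0 * exp(-k*t)
m = 0.9 * exp(-0.07 * 11)
m = 0.9 * exp(-0.7700)

0.4167 m


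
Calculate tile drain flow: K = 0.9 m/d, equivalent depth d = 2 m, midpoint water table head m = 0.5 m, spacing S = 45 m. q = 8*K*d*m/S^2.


q = 8*K*d*m/S^2
q = 8*0.9*2*0.5/45^2
q = 7.2000 / 2025

0.0036 m/d


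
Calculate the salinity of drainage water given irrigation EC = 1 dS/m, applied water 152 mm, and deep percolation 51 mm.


EC_dw = EC_iw * D_iw / D_dw
EC_dw = 1 * 152 / 51
EC_dw = 152 / 51

2.9804 dS/m


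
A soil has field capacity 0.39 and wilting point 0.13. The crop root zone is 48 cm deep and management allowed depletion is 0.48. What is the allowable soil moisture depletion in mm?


SMD = (FC - PWP) * d * MAD * 10
SMD = (0.39 - 0.13) * 48 * 0.48 * 10
SMD = 0.2600 * 48 * 0.48 * 10

59.9040 mm


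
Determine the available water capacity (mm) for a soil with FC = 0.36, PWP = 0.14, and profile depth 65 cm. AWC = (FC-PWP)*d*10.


AWC = (FC - PWP) * d * 10
AWC = (0.36 - 0.14) * 65 * 10
AWC = 0.2200 * 65 * 10

143.0000 mm


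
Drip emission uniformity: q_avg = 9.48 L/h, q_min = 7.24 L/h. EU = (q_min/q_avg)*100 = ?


EU = (q_min/q_avg)*100 = (7.24/9.48)*100 = 76.3713%

76.3713 %


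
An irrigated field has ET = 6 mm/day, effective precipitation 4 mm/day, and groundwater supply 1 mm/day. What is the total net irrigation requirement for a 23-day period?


Daily deficit = ET - Pe - GW = 6 - 4 - 1 = 1 mm/day
NIR = 1 * 23 = 23 mm

23.0000 mm


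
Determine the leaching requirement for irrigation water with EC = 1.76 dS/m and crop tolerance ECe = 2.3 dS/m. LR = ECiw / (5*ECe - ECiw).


LR = ECiw / (5*ECe - ECiw)
LR = 1.76 / (5*2.3 - 1.76)
LR = 1.76 / 9.7400

0.1807


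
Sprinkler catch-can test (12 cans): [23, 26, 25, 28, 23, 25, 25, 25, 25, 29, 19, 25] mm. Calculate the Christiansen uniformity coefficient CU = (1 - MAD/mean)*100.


mean = 24.833333 mm
MAD = 1.583333 mm
CU = (1 - 1.583333/24.833333)*100

93.6242 %


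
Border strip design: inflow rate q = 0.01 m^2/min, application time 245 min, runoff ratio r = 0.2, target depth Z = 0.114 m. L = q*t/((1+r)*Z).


L = q*t/((1+r)*Z)
L = 0.01*245/((1+0.2)*0.114)
L = 2.45/0.1368

17.9094 m


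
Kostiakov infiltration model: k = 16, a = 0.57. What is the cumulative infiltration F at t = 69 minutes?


F = k * t^a = 16 * 69^0.57
F = 16 * 11.172336

178.7574 mm


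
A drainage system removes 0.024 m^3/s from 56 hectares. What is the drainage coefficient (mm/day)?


DC = Q * 86400 / (A * 10000) * 1000
DC = 0.024 * 86400 / (56 * 10000) * 1000
DC = 2073600.0000 / 560000

3.7029 mm/day


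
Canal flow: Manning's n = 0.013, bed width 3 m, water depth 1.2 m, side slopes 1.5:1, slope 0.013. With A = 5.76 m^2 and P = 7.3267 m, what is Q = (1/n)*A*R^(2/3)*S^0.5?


R = A/P = 5.76/7.3267 = 0.786166
Q = (1/0.013) * 5.76 * 0.786166^(2/3) * 0.013^0.5

43.0322 m^3/s


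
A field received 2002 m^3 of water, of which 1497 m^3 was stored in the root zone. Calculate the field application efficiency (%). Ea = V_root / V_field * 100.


Ea = V_root / V_field * 100 = 1497 / 2002 * 100 = 74.7752%

74.7752 %


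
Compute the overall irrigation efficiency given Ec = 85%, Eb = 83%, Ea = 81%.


Ec = 0.85, Eb = 0.83, Ea = 0.81
E = 0.85 * 0.83 * 0.81 * 100 = 57.1455%

57.1455 %


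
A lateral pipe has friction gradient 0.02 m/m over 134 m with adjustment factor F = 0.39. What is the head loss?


hf = J * L * F = 0.02 * 134 * 0.39 = 1.0452 m

1.0452 m


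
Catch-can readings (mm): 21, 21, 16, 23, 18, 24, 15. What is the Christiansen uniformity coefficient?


mean = 19.714286 mm
MAD = 2.897959 mm
CU = (1 - 2.897959/19.714286)*100

85.3002 %


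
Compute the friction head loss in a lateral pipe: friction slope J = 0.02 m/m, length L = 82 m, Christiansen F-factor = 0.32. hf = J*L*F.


hf = J * L * F = 0.02 * 82 * 0.32 = 0.5248 m

0.5248 m


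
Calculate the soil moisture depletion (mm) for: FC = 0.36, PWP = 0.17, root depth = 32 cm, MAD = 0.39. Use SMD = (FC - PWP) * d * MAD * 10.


SMD = (FC - PWP) * d * MAD * 10
SMD = (0.36 - 0.17) * 32 * 0.39 * 10
SMD = 0.1900 * 32 * 0.39 * 10

23.7120 mm


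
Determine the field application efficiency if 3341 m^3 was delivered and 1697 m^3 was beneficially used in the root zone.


Ea = V_root / V_field * 100 = 1697 / 3341 * 100 = 50.7932%

50.7932 %


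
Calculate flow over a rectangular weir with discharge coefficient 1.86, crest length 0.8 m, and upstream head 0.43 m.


Q = C * L * H^(3/2) = 1.86 * 0.8 * 0.43^1.5 = 1.86 * 0.8 * 0.281970

0.4196 m^3/s


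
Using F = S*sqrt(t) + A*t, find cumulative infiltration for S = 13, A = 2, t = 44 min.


F = S*sqrt(t) + A*t
F = 13*sqrt(44) + 2*44
F = 13*6.633250 + 88

174.2323 mm


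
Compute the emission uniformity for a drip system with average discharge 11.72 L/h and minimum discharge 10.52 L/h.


EU = (q_min/q_avg)*100 = (10.52/11.72)*100 = 89.7611%

89.7611 %


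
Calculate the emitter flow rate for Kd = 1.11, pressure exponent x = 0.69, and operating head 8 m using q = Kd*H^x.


q = Kd * H^x = 1.11 * 8^0.69 = 1.11 * 4.198867

4.6607 L/h


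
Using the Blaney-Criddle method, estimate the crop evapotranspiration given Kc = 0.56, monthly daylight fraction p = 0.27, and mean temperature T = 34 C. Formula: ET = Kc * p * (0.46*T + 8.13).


ET = Kc * p * (0.46*T + 8.13)
ET = 0.56 * 0.27 * (0.46*34 + 8.13)
ET = 0.56 * 0.27 * 23.7700

3.5940 mm/day


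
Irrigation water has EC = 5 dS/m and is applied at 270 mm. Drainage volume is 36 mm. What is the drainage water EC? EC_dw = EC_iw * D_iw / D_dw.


EC_dw = EC_iw * D_iw / D_dw
EC_dw = 5 * 270 / 36
EC_dw = 1350 / 36

37.5000 dS/m


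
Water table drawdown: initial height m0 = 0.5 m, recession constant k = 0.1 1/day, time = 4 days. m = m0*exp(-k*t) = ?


m = m0 * exp(-k*t)
m = 0.5 * exp(-0.1 * 4)
m = 0.5 * exp(-0.4000)

0.3352 m


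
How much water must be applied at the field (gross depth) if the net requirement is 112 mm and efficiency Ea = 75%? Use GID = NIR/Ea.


Ea = 75% = 0.75
GID = NIR / Ea = 112 / 0.75 = 149.3333 mm

149.3333 mm


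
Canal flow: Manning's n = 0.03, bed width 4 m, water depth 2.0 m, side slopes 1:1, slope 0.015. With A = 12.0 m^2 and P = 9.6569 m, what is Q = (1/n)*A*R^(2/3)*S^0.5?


R = A/P = 12.0/9.6569 = 1.242635
Q = (1/0.03) * 12.0 * 1.242635^(2/3) * 0.015^0.5

56.6241 m^3/s


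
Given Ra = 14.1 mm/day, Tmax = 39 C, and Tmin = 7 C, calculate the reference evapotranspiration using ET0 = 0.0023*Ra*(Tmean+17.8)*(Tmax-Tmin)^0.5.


Tmean = (Tmax + Tmin)/2 = (39 + 7)/2 = 23.0
ET0 = 0.0023 * 14.1 * (23.0 + 17.8) * sqrt(39 - 7)
ET0 = 0.0023 * 14.1 * 40.8 * 5.656854

7.4848 mm/day


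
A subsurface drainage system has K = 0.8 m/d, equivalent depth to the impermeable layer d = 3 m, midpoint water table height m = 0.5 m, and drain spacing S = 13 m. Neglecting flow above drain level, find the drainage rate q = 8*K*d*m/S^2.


q = 8*K*d*m/S^2
q = 8*0.8*3*0.5/13^2
q = 9.6000 / 169

0.0568 m/d


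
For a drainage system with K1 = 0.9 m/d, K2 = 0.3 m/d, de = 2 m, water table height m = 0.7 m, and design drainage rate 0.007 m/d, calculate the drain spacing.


S^2 = 8*K2*de*m/q + 4*K1*m^2/q
S^2 = 8*0.3*2*0.7/0.007 + 4*0.9*0.7^2/0.007
S = sqrt(732.0000)

27.0555 m


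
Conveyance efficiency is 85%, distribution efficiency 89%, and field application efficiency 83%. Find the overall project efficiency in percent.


Ec = 0.85, Eb = 0.89, Ea = 0.83
E = 0.85 * 0.89 * 0.83 * 100 = 62.7895%

62.7895 %


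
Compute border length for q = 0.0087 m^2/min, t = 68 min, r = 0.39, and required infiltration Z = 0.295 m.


L = q*t/((1+r)*Z)
L = 0.0087*68/((1+0.39)*0.295)
L = 0.5916/0.41005

1.4428 m


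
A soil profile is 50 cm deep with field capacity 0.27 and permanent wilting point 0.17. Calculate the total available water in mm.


AWC = (FC - PWP) * d * 10
AWC = (0.27 - 0.17) * 50 * 10
AWC = 0.1000 * 50 * 10

50.0000 mm


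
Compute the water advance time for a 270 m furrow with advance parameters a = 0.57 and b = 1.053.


t = (L/a)^(1/b)
t = (270/0.57)^(1/1.053)
t = 473.684211^(1/1.053)

347.3963 min


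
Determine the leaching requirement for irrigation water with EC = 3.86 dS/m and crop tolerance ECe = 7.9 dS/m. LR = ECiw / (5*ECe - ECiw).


LR = ECiw / (5*ECe - ECiw)
LR = 3.86 / (5*7.9 - 3.86)
LR = 3.86 / 35.6400

0.1083


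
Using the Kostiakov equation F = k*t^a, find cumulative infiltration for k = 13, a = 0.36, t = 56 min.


F = k * t^a = 13 * 56^0.36
F = 13 * 4.259393

55.3721 mm


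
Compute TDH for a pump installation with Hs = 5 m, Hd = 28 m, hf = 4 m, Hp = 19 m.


TDH = Hs + Hd + hf + Hp = 5 + 28 + 4 + 19 = 56

56 m


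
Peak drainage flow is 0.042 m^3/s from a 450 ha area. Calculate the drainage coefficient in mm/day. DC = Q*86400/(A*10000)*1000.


DC = Q * 86400 / (A * 10000) * 1000
DC = 0.042 * 86400 / (450 * 10000) * 1000
DC = 3628800.0000 / 4500000

0.8064 mm/day


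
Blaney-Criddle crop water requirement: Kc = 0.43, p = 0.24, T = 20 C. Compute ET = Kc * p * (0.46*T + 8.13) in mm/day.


ET = Kc * p * (0.46*T + 8.13)
ET = 0.43 * 0.24 * (0.46*20 + 8.13)
ET = 0.43 * 0.24 * 17.3300

1.7885 mm/day


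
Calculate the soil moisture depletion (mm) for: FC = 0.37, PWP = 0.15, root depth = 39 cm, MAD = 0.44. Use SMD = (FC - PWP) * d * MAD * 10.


SMD = (FC - PWP) * d * MAD * 10
SMD = (0.37 - 0.15) * 39 * 0.44 * 10
SMD = 0.2200 * 39 * 0.44 * 10

37.7520 mm


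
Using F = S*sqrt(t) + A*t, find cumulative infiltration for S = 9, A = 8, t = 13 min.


F = S*sqrt(t) + A*t
F = 9*sqrt(13) + 8*13
F = 9*3.605551 + 104

136.4500 mm


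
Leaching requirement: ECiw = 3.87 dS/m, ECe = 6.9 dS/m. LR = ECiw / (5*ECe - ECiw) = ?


LR = ECiw / (5*ECe - ECiw)
LR = 3.87 / (5*6.9 - 3.87)
LR = 3.87 / 30.6300

0.1263


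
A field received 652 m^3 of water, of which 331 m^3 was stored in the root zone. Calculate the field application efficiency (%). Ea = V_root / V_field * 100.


Ea = V_root / V_field * 100 = 331 / 652 * 100 = 50.7669%

50.7669 %


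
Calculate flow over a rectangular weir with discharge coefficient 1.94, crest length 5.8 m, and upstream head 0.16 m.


Q = C * L * H^(3/2) = 1.94 * 5.8 * 0.16^1.5 = 1.94 * 5.8 * 0.064000

0.7201 m^3/s


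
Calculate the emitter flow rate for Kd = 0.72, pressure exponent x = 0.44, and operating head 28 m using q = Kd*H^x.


q = Kd * H^x = 0.72 * 28^0.44 = 0.72 * 4.332609

3.1195 L/h


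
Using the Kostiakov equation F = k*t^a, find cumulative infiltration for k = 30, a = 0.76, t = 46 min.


F = k * t^a = 30 * 46^0.76
F = 30 * 18.352530

550.5759 mm


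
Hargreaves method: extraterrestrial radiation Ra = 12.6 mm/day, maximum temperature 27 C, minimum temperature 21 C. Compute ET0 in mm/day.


Tmean = (Tmax + Tmin)/2 = (27 + 21)/2 = 24.0
ET0 = 0.0023 * 12.6 * (24.0 + 17.8) * sqrt(27 - 21)
ET0 = 0.0023 * 12.6 * 41.8 * 2.449490

2.9672 mm/day


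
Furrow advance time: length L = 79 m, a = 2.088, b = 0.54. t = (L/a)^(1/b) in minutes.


t = (L/a)^(1/b)
t = (79/2.088)^(1/0.54)
t = 37.835249^(1/0.54)

835.6622 min


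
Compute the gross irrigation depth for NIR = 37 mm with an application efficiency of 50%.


Ea = 50% = 0.5
GID = NIR / Ea = 37 / 0.5 = 74.0000 mm

74.0000 mm


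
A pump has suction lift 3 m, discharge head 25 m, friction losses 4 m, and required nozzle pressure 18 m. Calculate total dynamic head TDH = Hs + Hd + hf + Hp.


TDH = Hs + Hd + hf + Hp = 3 + 25 + 4 + 18 = 50

50 m


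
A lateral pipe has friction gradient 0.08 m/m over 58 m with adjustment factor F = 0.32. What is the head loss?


hf = J * L * F = 0.08 * 58 * 0.32 = 1.4848 m

1.4848 m


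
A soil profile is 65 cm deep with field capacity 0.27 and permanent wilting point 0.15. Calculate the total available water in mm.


AWC = (FC - PWP) * d * 10
AWC = (0.27 - 0.15) * 65 * 10
AWC = 0.1200 * 65 * 10

78.0000 mm


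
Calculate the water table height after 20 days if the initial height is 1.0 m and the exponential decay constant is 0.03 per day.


m = m0 * exp(-k*t)
m = 1.0 * exp(-0.03 * 20)
m = 1.0 * exp(-0.6000)

0.5488 m


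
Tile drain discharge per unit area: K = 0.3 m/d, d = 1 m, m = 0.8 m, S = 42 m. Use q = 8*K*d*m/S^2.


q = 8*K*d*m/S^2
q = 8*0.3*1*0.8/42^2
q = 1.9200 / 1764

0.0011 m/d


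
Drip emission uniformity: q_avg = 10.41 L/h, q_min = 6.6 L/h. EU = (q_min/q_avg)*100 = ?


EU = (q_min/q_avg)*100 = (6.6/10.41)*100 = 63.4006%

63.4006 %


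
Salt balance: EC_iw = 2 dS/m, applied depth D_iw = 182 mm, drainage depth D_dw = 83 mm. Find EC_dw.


EC_dw = EC_iw * D_iw / D_dw
EC_dw = 2 * 182 / 83
EC_dw = 364 / 83

4.3855 dS/m


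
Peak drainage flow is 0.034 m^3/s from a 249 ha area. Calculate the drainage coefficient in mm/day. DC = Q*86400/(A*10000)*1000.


DC = Q * 86400 / (A * 10000) * 1000
DC = 0.034 * 86400 / (249 * 10000) * 1000
DC = 2937600.0000 / 2490000

1.1798 mm/day


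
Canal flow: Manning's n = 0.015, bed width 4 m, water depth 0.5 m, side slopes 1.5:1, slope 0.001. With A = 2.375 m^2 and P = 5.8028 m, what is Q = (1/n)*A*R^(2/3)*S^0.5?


R = A/P = 2.375/5.8028 = 0.409285
Q = (1/0.015) * 2.375 * 0.409285^(2/3) * 0.001^0.5

2.7601 m^3/s


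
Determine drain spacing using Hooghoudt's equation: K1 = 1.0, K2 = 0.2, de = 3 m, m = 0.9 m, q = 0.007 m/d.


S^2 = 8*K2*de*m/q + 4*K1*m^2/q
S^2 = 8*0.2*3*0.9/0.007 + 4*1.0*0.9^2/0.007
S = sqrt(1080.0000)

32.8634 m


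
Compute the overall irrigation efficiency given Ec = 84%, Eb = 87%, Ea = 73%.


Ec = 0.84, Eb = 0.87, Ea = 0.73
E = 0.84 * 0.87 * 0.73 * 100 = 53.3484%

53.3484 %


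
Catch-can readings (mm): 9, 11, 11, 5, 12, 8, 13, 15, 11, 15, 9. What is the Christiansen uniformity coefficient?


mean = 10.818182 mm
MAD = 2.231405 mm
CU = (1 - 2.231405/10.818182)*100

79.3736 %


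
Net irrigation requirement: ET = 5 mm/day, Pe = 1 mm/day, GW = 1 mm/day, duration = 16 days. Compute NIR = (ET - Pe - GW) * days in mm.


Daily deficit = ET - Pe - GW = 5 - 1 - 1 = 3 mm/day
NIR = 3 * 16 = 48 mm

48.0000 mm


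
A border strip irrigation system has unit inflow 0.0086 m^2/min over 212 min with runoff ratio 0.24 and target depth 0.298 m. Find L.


L = q*t/((1+r)*Z)
L = 0.0086*212/((1+0.24)*0.298)
L = 1.8232/0.36952

4.9340 m


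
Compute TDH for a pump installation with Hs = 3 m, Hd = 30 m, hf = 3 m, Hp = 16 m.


TDH = Hs + Hd + hf + Hp = 3 + 30 + 3 + 16 = 52

52 m


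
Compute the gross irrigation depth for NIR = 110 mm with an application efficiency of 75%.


Ea = 75% = 0.75
GID = NIR / Ea = 110 / 0.75 = 146.6667 mm

146.6667 mm


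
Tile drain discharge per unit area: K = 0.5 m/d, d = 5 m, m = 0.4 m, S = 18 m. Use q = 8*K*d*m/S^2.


q = 8*K*d*m/S^2
q = 8*0.5*5*0.4/18^2
q = 8.0000 / 324

0.0247 m/d


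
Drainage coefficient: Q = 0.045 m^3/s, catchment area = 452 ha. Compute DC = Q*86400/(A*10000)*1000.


DC = Q * 86400 / (A * 10000) * 1000
DC = 0.045 * 86400 / (452 * 10000) * 1000
DC = 3888000.0000 / 4520000

0.8602 mm/day


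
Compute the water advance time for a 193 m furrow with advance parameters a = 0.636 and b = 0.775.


t = (L/a)^(1/b)
t = (193/0.636)^(1/0.775)
t = 303.459119^(1/0.775)

1594.8136 min


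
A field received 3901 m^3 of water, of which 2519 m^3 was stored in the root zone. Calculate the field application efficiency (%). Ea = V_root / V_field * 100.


Ea = V_root / V_field * 100 = 2519 / 3901 * 100 = 64.5732%

64.5732 %


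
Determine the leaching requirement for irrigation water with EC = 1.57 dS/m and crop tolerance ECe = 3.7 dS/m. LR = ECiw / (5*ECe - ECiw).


LR = ECiw / (5*ECe - ECiw)
LR = 1.57 / (5*3.7 - 1.57)
LR = 1.57 / 16.9300

0.0927


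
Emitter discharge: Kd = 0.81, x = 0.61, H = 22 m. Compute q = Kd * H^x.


q = Kd * H^x = 0.81 * 22^0.61 = 0.81 * 6.589885

5.3378 L/h


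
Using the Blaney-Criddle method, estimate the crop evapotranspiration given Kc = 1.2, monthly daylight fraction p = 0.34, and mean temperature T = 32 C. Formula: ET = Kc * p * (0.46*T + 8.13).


ET = Kc * p * (0.46*T + 8.13)
ET = 1.2 * 0.34 * (0.46*32 + 8.13)
ET = 1.2 * 0.34 * 22.8500

9.3228 mm/day


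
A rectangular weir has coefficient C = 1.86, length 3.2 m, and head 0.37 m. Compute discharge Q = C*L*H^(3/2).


Q = C * L * H^(3/2) = 1.86 * 3.2 * 0.37^1.5 = 1.86 * 3.2 * 0.225062

1.3396 m^3/s


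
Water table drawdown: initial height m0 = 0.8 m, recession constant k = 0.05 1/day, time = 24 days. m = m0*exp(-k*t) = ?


m = m0 * exp(-k*t)
m = 0.8 * exp(-0.05 * 24)
m = 0.8 * exp(-1.2000)

0.2410 m


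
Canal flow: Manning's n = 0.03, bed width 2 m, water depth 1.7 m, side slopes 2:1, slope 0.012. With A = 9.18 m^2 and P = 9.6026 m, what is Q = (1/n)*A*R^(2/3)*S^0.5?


R = A/P = 9.18/9.6026 = 0.955991
Q = (1/0.03) * 9.18 * 0.955991^(2/3) * 0.012^0.5

32.5298 m^3/s


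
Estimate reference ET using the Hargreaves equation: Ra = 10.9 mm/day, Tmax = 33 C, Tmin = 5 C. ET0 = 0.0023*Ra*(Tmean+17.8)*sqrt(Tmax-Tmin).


Tmean = (Tmax + Tmin)/2 = (33 + 5)/2 = 19.0
ET0 = 0.0023 * 10.9 * (19.0 + 17.8) * sqrt(33 - 5)
ET0 = 0.0023 * 10.9 * 36.8 * 5.291503

4.8818 mm/day


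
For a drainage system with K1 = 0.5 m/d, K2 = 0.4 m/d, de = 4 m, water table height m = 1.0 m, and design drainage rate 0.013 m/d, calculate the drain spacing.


S^2 = 8*K2*de*m/q + 4*K1*m^2/q
S^2 = 8*0.4*4*1.0/0.013 + 4*0.5*1.0^2/0.013
S = sqrt(1138.4615)

33.7411 m


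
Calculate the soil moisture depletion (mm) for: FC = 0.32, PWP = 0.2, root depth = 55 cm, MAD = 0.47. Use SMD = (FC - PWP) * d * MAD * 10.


SMD = (FC - PWP) * d * MAD * 10
SMD = (0.32 - 0.2) * 55 * 0.47 * 10
SMD = 0.1200 * 55 * 0.47 * 10

31.0200 mm


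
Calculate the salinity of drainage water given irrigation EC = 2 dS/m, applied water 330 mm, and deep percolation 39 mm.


EC_dw = EC_iw * D_iw / D_dw
EC_dw = 2 * 330 / 39
EC_dw = 660 / 39

16.9231 dS/m


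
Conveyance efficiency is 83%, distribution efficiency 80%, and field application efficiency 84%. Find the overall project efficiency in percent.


Ec = 0.83, Eb = 0.8, Ea = 0.84
E = 0.83 * 0.8 * 0.84 * 100 = 55.7760%

55.7760 %


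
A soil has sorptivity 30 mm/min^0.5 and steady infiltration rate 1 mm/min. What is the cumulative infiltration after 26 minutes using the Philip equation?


F = S*sqrt(t) + A*t
F = 30*sqrt(26) + 1*26
F = 30*5.099020 + 26

178.9706 mm


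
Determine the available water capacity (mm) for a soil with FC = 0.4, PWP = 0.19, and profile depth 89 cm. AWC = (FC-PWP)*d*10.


AWC = (FC - PWP) * d * 10
AWC = (0.4 - 0.19) * 89 * 10
AWC = 0.2100 * 89 * 10

186.9000 mm


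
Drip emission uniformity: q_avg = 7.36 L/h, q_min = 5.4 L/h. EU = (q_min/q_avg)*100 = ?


EU = (q_min/q_avg)*100 = (5.4/7.36)*100 = 73.3696%

73.3696 %


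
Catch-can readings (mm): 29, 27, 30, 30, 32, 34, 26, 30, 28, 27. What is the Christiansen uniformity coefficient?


mean = 29.300000 mm
MAD = 1.900000 mm
CU = (1 - 1.900000/29.300000)*100

93.5154 %


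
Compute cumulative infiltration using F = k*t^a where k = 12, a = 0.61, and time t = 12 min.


F = k * t^a = 12 * 12^0.61
F = 12 * 4.553031

54.6364 mm


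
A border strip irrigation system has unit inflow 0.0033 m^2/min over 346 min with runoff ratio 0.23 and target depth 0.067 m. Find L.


L = q*t/((1+r)*Z)
L = 0.0033*346/((1+0.23)*0.067)
L = 1.1418/0.08241

13.8551 m


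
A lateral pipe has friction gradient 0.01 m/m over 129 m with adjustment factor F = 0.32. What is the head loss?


hf = J * L * F = 0.01 * 129 * 0.32 = 0.4128 m

0.4128 m


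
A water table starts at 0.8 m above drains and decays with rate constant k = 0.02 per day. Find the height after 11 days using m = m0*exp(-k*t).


m = m0 * exp(-k*t)
m = 0.8 * exp(-0.02 * 11)
m = 0.8 * exp(-0.2200)

0.6420 m


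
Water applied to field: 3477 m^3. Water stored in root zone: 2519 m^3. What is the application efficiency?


Ea = V_root / V_field * 100 = 2519 / 3477 * 100 = 72.4475%

72.4475 %


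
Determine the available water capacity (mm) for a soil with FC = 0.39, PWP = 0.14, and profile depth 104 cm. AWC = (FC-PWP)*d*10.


AWC = (FC - PWP) * d * 10
AWC = (0.39 - 0.14) * 104 * 10
AWC = 0.2500 * 104 * 10

260.0000 mm


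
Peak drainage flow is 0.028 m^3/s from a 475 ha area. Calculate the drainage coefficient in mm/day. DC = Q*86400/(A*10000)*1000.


DC = Q * 86400 / (A * 10000) * 1000
DC = 0.028 * 86400 / (475 * 10000) * 1000
DC = 2419200.0000 / 4750000

0.5093 mm/day


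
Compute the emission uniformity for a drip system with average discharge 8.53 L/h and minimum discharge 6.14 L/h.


EU = (q_min/q_avg)*100 = (6.14/8.53)*100 = 71.9812%

71.9812 %


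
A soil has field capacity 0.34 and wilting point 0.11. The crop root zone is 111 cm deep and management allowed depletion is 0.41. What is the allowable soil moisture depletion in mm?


SMD = (FC - PWP) * d * MAD * 10
SMD = (0.34 - 0.11) * 111 * 0.41 * 10
SMD = 0.2300 * 111 * 0.41 * 10

104.6730 mm


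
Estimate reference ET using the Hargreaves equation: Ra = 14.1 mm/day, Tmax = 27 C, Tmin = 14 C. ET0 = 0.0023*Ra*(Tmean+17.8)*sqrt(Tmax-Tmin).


Tmean = (Tmax + Tmin)/2 = (27 + 14)/2 = 20.5
ET0 = 0.0023 * 14.1 * (20.5 + 17.8) * sqrt(27 - 14)
ET0 = 0.0023 * 14.1 * 38.3 * 3.605551

4.4783 mm/day


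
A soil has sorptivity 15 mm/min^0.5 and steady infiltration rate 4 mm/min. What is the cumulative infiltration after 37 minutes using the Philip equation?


F = S*sqrt(t) + A*t
F = 15*sqrt(37) + 4*37
F = 15*6.082763 + 148

239.2414 mm


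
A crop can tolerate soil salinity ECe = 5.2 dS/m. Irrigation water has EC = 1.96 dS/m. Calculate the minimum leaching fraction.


LR = ECiw / (5*ECe - ECiw)
LR = 1.96 / (5*5.2 - 1.96)
LR = 1.96 / 24.0400

0.0815


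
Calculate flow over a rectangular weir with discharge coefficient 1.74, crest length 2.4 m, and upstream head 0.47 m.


Q = C * L * H^(3/2) = 1.74 * 2.4 * 0.47^1.5 = 1.74 * 2.4 * 0.322216

1.3456 m^3/s


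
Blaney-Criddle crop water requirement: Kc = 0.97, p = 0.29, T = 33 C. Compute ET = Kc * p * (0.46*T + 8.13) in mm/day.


ET = Kc * p * (0.46*T + 8.13)
ET = 0.97 * 0.29 * (0.46*33 + 8.13)
ET = 0.97 * 0.29 * 23.3100

6.5571 mm/day


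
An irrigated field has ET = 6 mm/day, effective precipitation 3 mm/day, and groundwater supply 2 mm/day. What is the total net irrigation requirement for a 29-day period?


Daily deficit = ET - Pe - GW = 6 - 3 - 2 = 1 mm/day
NIR = 1 * 29 = 29 mm

29.0000 mm


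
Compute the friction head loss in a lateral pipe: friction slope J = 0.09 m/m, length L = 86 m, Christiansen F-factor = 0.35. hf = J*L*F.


hf = J * L * F = 0.09 * 86 * 0.35 = 2.7090 m

2.7090 m


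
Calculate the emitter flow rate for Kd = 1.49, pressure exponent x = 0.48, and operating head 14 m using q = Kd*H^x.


q = Kd * H^x = 1.49 * 14^0.48 = 1.49 * 3.549290

5.2884 L/h


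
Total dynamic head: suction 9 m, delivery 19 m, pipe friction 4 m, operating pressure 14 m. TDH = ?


TDH = Hs + Hd + hf + Hp = 9 + 19 + 4 + 14 = 46

46 m


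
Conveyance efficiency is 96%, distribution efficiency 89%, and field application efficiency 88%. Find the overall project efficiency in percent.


Ec = 0.96, Eb = 0.89, Ea = 0.88
E = 0.96 * 0.89 * 0.88 * 100 = 75.1872%

75.1872 %


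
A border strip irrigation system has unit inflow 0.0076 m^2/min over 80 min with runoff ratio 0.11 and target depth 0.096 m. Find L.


L = q*t/((1+r)*Z)
L = 0.0076*80/((1+0.11)*0.096)
L = 0.608/0.10656

5.7057 m


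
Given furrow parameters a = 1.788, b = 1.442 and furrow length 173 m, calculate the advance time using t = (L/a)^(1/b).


t = (L/a)^(1/b)
t = (173/1.788)^(1/1.442)
t = 96.756152^(1/1.442)

23.8249 min


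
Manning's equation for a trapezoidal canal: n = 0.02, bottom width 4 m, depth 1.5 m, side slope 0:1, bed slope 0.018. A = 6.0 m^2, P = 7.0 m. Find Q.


R = A/P = 6.0/7.0 = 0.857143
Q = (1/0.02) * 6.0 * 0.857143^(2/3) * 0.018^0.5

36.3184 m^3/s


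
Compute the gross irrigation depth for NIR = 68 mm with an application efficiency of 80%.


Ea = 80% = 0.8
GID = NIR / Ea = 68 / 0.8 = 85.0000 mm

85.0000 mm


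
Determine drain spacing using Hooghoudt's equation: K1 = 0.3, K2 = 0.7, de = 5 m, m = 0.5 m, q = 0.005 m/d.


S^2 = 8*K2*de*m/q + 4*K1*m^2/q
S^2 = 8*0.7*5*0.5/0.005 + 4*0.3*0.5^2/0.005
S = sqrt(2860.0000)

53.4790 m
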